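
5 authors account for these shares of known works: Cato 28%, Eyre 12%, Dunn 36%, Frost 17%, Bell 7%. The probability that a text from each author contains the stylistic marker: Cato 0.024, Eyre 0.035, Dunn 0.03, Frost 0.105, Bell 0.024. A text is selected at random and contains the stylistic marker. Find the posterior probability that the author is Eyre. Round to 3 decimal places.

Unnormalized posteriors (prior × likelihood):
  Cato: 0.28 × 0.024 = 0.00672
  Eyre: 0.12 × 0.035 = 0.0042
  Dunn: 0.36 × 0.03 = 0.0108
  Frost: 0.17 × 0.105 = 0.01785
  Bell: 0.07 × 0.024 = 0.00168
Total = 0.04125.
P(Eyre | evidence) = 0.0042 / 0.04125 ≈ 0.102.

0.102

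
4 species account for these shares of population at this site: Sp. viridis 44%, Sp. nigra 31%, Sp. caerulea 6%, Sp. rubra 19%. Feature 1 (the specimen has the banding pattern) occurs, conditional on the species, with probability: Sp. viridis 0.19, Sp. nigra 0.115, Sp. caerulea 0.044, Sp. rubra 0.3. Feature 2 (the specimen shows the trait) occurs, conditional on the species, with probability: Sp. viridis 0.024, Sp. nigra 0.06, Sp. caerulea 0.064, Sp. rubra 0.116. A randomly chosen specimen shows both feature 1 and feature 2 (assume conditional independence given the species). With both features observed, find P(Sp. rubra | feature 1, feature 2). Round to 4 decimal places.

0.6051

Unnormalized posteriors (prior × likelihood):
  Sp. viridis: 0.44 × 0.19 × 0.024 = 0.0020064
  Sp. nigra: 0.31 × 0.115 × 0.06 = 0.002139
  Sp. caerulea: 0.06 × 0.044 × 0.064 = 0.00016896
  Sp. rubra: 0.19 × 0.3 × 0.116 = 0.006612
Sum = 0.01092636.
P(Sp. rubra | evidence) = 0.006612 / 0.01092636 ≈ 0.6051.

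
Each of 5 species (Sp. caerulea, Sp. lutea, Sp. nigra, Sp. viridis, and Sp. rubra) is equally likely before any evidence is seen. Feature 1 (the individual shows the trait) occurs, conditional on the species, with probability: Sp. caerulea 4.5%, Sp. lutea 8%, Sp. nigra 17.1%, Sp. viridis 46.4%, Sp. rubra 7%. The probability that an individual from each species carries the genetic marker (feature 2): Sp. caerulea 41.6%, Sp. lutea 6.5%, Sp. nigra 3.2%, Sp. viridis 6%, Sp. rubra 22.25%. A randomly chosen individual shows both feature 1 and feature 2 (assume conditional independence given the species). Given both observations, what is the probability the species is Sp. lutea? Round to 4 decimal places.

0.0714

Since the prior is uniform, the posterior is proportional to the likelihood:
  Sp. caerulea: 0.045 × 0.416 = 0.01872
  Sp. lutea: 0.08 × 0.065 = 0.0052
  Sp. nigra: 0.171 × 0.032 = 0.005472
  Sp. viridis: 0.464 × 0.06 = 0.02784
  Sp. rubra: 0.07 × 0.2225 = 0.015575
Total = 0.072807.
P(Sp. lutea | evidence) = 0.0052 / 0.072807 ≈ 0.0714.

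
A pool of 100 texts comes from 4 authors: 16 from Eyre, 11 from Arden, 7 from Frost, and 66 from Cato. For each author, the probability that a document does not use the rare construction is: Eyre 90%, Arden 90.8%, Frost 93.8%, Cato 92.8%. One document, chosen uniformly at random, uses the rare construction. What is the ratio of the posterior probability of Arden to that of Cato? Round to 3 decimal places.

0.213

Taking complements, P(rare-form | each) = Eyre 0.1, Arden 0.092, Frost 0.062, Cato 0.072.
Prior × likelihood for each hypothesis:
  Eyre: 0.16 × 0.1 = 0.016
  Arden: 0.11 × 0.092 = 0.01012
  Frost: 0.07 × 0.062 = 0.00434
  Cato: 0.66 × 0.072 = 0.04752
Total = 0.07798.
The ratio is 0.01012 / 0.04752 (the normalizer cancels) = 0.213.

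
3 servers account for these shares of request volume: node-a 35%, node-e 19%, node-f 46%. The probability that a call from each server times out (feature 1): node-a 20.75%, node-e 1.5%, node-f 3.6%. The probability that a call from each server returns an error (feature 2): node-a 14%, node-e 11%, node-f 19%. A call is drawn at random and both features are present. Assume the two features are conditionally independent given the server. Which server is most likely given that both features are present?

node-a

Compute prior × likelihood for every hypothesis:
  node-a: 0.35 × 0.2075 × 0.14 = 0.0101675
  node-e: 0.19 × 0.015 × 0.11 = 0.0003135
  node-f: 0.46 × 0.036 × 0.19 = 0.0031464
Total = 0.0136274.
Largest term belongs to node-a, so node-a is most probable.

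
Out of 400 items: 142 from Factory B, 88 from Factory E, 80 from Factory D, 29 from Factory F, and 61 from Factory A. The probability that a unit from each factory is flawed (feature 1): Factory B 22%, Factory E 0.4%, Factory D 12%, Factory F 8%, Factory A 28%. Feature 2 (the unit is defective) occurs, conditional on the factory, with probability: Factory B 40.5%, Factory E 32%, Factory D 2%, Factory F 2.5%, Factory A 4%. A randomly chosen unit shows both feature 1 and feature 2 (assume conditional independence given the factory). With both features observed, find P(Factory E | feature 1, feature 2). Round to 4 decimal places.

0.0082

By Bayes' rule, posterior ∝ prior × likelihood:
  Factory B: 0.355 × 0.22 × 0.405 = 0.0316305
  Factory E: 0.22 × 0.004 × 0.32 = 0.0002816
  Factory D: 0.2 × 0.12 × 0.02 = 0.00048
  Factory F: 0.0725 × 0.08 × 0.025 = 0.000145
  Factory A: 0.1525 × 0.28 × 0.04 = 0.001708
Total = 0.0342451.
P(Factory E | evidence) = 0.0002816 / 0.0342451 ≈ 0.0082.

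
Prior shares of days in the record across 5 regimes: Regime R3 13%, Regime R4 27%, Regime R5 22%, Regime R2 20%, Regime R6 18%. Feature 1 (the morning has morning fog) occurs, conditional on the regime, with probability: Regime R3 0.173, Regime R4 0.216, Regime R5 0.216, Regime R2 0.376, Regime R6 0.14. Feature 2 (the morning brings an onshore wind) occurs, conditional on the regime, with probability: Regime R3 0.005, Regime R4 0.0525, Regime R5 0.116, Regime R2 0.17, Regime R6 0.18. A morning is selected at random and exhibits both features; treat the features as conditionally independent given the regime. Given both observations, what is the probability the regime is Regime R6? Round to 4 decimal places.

0.1744

By Bayes' rule, posterior ∝ prior × likelihood:
  Regime R3: 0.13 × 0.173 × 0.005 = 0.00011245
  Regime R4: 0.27 × 0.216 × 0.0525 = 0.0030618
  Regime R5: 0.22 × 0.216 × 0.116 = 0.00551232
  Regime R2: 0.2 × 0.376 × 0.17 = 0.012784
  Regime R6: 0.18 × 0.14 × 0.18 = 0.004536
Normalizing constant = 0.02600657.
P(Regime R6 | evidence) = 0.004536 / 0.02600657 ≈ 0.1744.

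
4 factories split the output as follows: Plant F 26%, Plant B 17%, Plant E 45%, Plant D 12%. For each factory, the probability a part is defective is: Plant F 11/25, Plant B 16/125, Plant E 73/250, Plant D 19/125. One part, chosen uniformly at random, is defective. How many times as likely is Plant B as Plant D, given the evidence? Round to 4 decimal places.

1.1930

Unnormalized posteriors (prior × likelihood):
  Plant F: 0.26 × 0.44 = 0.1144
  Plant B: 0.17 × 0.128 = 0.02176
  Plant E: 0.45 × 0.292 = 0.1314
  Plant D: 0.12 × 0.152 = 0.01824
Sum = 0.2858.
The ratio is 0.02176 / 0.01824 (the normalizer cancels) = 1.1930.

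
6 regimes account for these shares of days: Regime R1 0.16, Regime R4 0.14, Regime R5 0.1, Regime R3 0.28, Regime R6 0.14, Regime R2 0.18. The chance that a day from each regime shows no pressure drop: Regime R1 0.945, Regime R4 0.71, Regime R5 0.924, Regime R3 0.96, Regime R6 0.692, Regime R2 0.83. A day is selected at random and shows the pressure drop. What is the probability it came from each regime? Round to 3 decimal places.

Regime R1 0.062, Regime R4 0.286, Regime R5 0.054, Regime R3 0.079, Regime R6 0.304, Regime R2 0.216

Taking complements, P(drop | each) = Regime R1 0.055, Regime R4 0.29, Regime R5 0.076, Regime R3 0.04, Regime R6 0.308, Regime R2 0.17.
Prior × likelihood for each hypothesis:
  Regime R1: 0.16 × 0.055 = 0.0088
  Regime R4: 0.14 × 0.29 = 0.0406
  Regime R5: 0.1 × 0.076 = 0.0076
  Regime R3: 0.28 × 0.04 = 0.0112
  Regime R6: 0.14 × 0.308 = 0.04312
  Regime R2: 0.18 × 0.17 = 0.0306
Normalizing constant = 0.14192.
P(Regime R1 | drop) = 0.0088/0.14192 ≈ 0.062
P(Regime R4 | drop) = 0.0406/0.14192 ≈ 0.286
P(Regime R5 | drop) = 0.0076/0.14192 ≈ 0.054
P(Regime R3 | drop) = 0.0112/0.14192 ≈ 0.079
P(Regime R6 | drop) = 0.04312/0.14192 ≈ 0.304
P(Regime R2 | drop) = 0.0306/0.14192 ≈ 0.216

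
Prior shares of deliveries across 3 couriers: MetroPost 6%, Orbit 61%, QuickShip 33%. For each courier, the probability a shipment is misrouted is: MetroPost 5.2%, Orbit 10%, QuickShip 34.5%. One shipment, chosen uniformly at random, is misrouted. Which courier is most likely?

Compute prior × likelihood for every hypothesis:
  MetroPost: 0.06 × 0.052 = 0.00312
  Orbit: 0.61 × 0.1 = 0.061
  QuickShip: 0.33 × 0.345 = 0.11385
Total = 0.17797.
Largest term belongs to QuickShip, so QuickShip is most probable.

QuickShip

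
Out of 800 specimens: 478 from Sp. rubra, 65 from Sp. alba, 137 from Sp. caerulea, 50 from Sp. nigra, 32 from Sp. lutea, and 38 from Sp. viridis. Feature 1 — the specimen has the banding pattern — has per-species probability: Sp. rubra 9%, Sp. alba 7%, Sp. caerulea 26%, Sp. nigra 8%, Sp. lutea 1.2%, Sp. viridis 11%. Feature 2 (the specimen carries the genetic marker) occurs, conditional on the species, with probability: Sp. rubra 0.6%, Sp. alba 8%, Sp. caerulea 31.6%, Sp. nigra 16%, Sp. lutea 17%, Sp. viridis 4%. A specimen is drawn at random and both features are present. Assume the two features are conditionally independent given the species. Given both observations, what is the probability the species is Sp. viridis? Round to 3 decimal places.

0.013

By Bayes' rule, posterior ∝ prior × likelihood:
  Sp. rubra: 0.5975 × 0.09 × 0.006 = 0.00032265
  Sp. alba: 0.08125 × 0.07 × 0.08 = 0.000455
  Sp. caerulea: 0.17125 × 0.26 × 0.316 = 0.0140699
  Sp. nigra: 0.0625 × 0.08 × 0.16 = 0.0008
  Sp. lutea: 0.04 × 0.012 × 0.17 = 0.0000816
  Sp. viridis: 0.0475 × 0.11 × 0.04 = 0.000209
Normalizing constant = 0.01593815.
P(Sp. viridis | evidence) = 0.000209 / 0.01593815 ≈ 0.013.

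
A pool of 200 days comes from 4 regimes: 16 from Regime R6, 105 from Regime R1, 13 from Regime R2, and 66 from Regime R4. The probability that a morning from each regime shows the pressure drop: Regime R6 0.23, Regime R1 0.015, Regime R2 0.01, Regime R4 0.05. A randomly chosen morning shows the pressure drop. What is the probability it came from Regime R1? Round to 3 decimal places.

0.181

Prior × likelihood for each hypothesis:
  Regime R6: 0.08 × 0.23 = 0.0184
  Regime R1: 0.525 × 0.015 = 0.007875
  Regime R2: 0.065 × 0.01 = 0.00065
  Regime R4: 0.33 × 0.05 = 0.0165
Sum = 0.043425.
P(Regime R1 | evidence) = 0.007875 / 0.043425 ≈ 0.181.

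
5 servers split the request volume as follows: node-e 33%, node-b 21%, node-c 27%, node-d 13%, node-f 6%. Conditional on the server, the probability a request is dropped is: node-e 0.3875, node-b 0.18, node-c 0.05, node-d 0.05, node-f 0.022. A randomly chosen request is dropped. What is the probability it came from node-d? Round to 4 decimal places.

0.0348

By Bayes' rule, posterior ∝ prior × likelihood:
  node-e: 0.33 × 0.3875 = 0.127875
  node-b: 0.21 × 0.18 = 0.0378
  node-c: 0.27 × 0.05 = 0.0135
  node-d: 0.13 × 0.05 = 0.0065
  node-f: 0.06 × 0.022 = 0.00132
Sum = 0.186995.
P(node-d | evidence) = 0.0065 / 0.186995 ≈ 0.0348.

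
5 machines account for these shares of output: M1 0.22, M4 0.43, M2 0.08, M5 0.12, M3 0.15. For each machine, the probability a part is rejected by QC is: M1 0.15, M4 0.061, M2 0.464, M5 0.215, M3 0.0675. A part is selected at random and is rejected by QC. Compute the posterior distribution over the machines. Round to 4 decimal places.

M1 0.2495, M4 0.1983, M2 0.2806, M5 0.1950, M3 0.0765

Unnormalized posteriors (prior × likelihood):
  M1: 0.22 × 0.15 = 0.033
  M4: 0.43 × 0.061 = 0.02623
  M2: 0.08 × 0.464 = 0.03712
  M5: 0.12 × 0.215 = 0.0258
  M3: 0.15 × 0.0675 = 0.010125
Total = 0.132275.
P(M1 | rejected) = 0.033/0.132275 ≈ 0.2495
P(M4 | rejected) = 0.02623/0.132275 ≈ 0.1983
P(M2 | rejected) = 0.03712/0.132275 ≈ 0.2806
P(M5 | rejected) = 0.0258/0.132275 ≈ 0.1950
P(M3 | rejected) = 0.010125/0.132275 ≈ 0.0765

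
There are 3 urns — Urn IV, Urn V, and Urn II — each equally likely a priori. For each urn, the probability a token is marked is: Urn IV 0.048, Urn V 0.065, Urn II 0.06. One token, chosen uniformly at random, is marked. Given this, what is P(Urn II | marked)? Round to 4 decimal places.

0.3468

Since the prior is uniform, the posterior is proportional to the likelihood:
  Urn IV: 0.048
  Urn V: 0.065
  Urn II: 0.06
Total = 0.173.
P(Urn II | evidence) = 0.06 / 0.173 ≈ 0.3468.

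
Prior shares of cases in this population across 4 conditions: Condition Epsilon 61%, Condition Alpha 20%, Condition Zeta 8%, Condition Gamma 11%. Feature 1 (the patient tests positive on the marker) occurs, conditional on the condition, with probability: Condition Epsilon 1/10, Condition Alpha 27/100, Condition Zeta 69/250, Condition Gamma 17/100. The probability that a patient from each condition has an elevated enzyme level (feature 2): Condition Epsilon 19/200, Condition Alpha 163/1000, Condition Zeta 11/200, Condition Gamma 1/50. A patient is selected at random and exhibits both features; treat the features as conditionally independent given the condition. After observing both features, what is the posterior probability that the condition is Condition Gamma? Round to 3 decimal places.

Compute prior × likelihood for every hypothesis:
  Condition Epsilon: 0.61 × 0.1 × 0.095 = 0.005795
  Condition Alpha: 0.2 × 0.27 × 0.163 = 0.008802
  Condition Zeta: 0.08 × 0.276 × 0.055 = 0.0012144
  Condition Gamma: 0.11 × 0.17 × 0.02 = 0.000374
Total = 0.0161854.
P(Condition Gamma | evidence) = 0.000374 / 0.0161854 ≈ 0.023.

0.023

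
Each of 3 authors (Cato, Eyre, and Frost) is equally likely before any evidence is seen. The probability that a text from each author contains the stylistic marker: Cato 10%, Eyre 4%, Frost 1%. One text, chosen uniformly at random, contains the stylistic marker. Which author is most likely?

With a uniform prior (1/3 each), posterior ∝ likelihood:
  Cato: 0.1
  Eyre: 0.04
  Frost: 0.01
Sum = 0.15.
Largest term belongs to Cato, so Cato is most probable.

Cato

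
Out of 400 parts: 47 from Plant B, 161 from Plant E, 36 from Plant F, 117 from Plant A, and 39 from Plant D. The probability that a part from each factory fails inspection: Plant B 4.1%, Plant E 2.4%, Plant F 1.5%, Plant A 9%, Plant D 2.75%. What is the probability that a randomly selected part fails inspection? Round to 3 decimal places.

0.045

Prior × likelihood for each hypothesis:
  Plant B: 0.1175 × 0.041 = 0.0048175
  Plant E: 0.4025 × 0.024 = 0.00966
  Plant F: 0.09 × 0.015 = 0.00135
  Plant A: 0.2925 × 0.09 = 0.026325
  Plant D: 0.0975 × 0.0275 = 0.00268125
P(nonconforming) = 0.0048175 + 0.00966 + 0.00135 + 0.026325 + 0.00268125 = 0.04483375 → 0.045.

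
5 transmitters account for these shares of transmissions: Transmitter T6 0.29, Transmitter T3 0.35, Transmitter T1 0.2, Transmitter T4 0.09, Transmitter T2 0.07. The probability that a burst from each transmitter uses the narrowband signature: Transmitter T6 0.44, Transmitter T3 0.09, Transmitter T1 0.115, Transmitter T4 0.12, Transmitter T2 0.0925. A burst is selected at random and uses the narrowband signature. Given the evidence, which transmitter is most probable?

Prior × likelihood for each hypothesis:
  Transmitter T6: 0.29 × 0.44 = 0.1276
  Transmitter T3: 0.35 × 0.09 = 0.0315
  Transmitter T1: 0.2 × 0.115 = 0.023
  Transmitter T4: 0.09 × 0.12 = 0.0108
  Transmitter T2: 0.07 × 0.0925 = 0.006475
Normalizing constant = 0.199375.
Largest term belongs to Transmitter T6, so Transmitter T6 is most probable.

Transmitter T6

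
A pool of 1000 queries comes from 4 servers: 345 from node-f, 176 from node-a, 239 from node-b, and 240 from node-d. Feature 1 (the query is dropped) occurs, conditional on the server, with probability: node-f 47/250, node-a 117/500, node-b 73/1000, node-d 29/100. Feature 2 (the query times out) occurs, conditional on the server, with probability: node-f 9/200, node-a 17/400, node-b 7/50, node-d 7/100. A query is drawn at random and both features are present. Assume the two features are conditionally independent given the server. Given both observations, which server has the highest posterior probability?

By Bayes' rule, posterior ∝ prior × likelihood:
  node-f: 0.345 × 0.188 × 0.045 = 0.0029187
  node-a: 0.176 × 0.234 × 0.0425 = 0.00175032
  node-b: 0.239 × 0.073 × 0.14 = 0.00244258
  node-d: 0.24 × 0.29 × 0.07 = 0.004872
Sum = 0.0119836.
Largest term belongs to node-d, so node-d is most probable.

node-d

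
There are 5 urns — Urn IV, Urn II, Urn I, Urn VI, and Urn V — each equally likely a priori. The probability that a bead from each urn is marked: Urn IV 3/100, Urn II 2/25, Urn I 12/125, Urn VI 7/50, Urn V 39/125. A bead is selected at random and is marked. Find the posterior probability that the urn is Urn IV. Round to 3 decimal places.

0.046

Since the prior is uniform, the posterior is proportional to the likelihood:
  Urn IV: 0.03
  Urn II: 0.08
  Urn I: 0.096
  Urn VI: 0.14
  Urn V: 0.312
Sum = 0.658.
P(Urn IV | evidence) = 0.03 / 0.658 ≈ 0.046.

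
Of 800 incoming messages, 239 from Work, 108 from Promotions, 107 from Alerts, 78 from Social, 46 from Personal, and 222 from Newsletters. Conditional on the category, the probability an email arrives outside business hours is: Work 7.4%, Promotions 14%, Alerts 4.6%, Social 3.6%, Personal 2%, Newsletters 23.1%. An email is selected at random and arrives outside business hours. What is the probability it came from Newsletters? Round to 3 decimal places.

Prior × likelihood for each hypothesis:
  Work: 0.29875 × 0.074 = 0.0221075
  Promotions: 0.135 × 0.14 = 0.0189
  Alerts: 0.13375 × 0.046 = 0.0061525
  Social: 0.0975 × 0.036 = 0.00351
  Personal: 0.0575 × 0.02 = 0.00115
  Newsletters: 0.2775 × 0.231 = 0.0641025
Total = 0.1159225.
P(Newsletters | evidence) = 0.0641025 / 0.1159225 ≈ 0.553.

0.553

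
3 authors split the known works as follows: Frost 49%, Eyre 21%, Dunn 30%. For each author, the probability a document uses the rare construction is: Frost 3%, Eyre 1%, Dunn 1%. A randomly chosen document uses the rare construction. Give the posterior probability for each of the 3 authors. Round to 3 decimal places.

Frost 0.742, Eyre 0.106, Dunn 0.152

By Bayes' rule, posterior ∝ prior × likelihood:
  Frost: 0.49 × 0.03 = 0.0147
  Eyre: 0.21 × 0.01 = 0.0021
  Dunn: 0.3 × 0.01 = 0.003
Sum = 0.0198.
P(Frost | rare-form) = 0.0147/0.0198 ≈ 0.742
P(Eyre | rare-form) = 0.0021/0.0198 ≈ 0.106
P(Dunn | rare-form) = 0.003/0.0198 ≈ 0.152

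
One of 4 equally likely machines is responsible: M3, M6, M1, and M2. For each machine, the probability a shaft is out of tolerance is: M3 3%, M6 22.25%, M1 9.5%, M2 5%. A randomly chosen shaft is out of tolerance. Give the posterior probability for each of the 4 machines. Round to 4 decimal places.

With a uniform prior (1/4 each), posterior ∝ likelihood:
  M3: 0.03
  M6: 0.2225
  M1: 0.095
  M2: 0.05
Normalizing constant = 0.3975.
P(M3 | oversize) = 0.03/0.3975 ≈ 0.0755
P(M6 | oversize) = 0.2225/0.3975 ≈ 0.5597
P(M1 | oversize) = 0.095/0.3975 ≈ 0.2390
P(M2 | oversize) = 0.05/0.3975 ≈ 0.1258

M3 0.0755, M6 0.5597, M1 0.2390, M2 0.1258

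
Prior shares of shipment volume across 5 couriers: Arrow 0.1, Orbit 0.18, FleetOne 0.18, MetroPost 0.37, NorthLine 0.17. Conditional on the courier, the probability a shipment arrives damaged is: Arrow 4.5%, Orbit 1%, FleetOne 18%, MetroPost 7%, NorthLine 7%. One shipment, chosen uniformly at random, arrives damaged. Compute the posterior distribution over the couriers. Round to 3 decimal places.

Arrow 0.059, Orbit 0.024, FleetOne 0.424, MetroPost 0.339, NorthLine 0.156

By Bayes' rule, posterior ∝ prior × likelihood:
  Arrow: 0.1 × 0.045 = 0.0045
  Orbit: 0.18 × 0.01 = 0.0018
  FleetOne: 0.18 × 0.18 = 0.0324
  MetroPost: 0.37 × 0.07 = 0.0259
  NorthLine: 0.17 × 0.07 = 0.0119
Total = 0.0765.
P(Arrow | damaged) = 0.0045/0.0765 ≈ 0.059
P(Orbit | damaged) = 0.0018/0.0765 ≈ 0.024
P(FleetOne | damaged) = 0.0324/0.0765 ≈ 0.424
P(MetroPost | damaged) = 0.0259/0.0765 ≈ 0.339
P(NorthLine | damaged) = 0.0119/0.0765 ≈ 0.156
(Check: 0.059+0.024+0.424+0.339+0.156 = 1.002.)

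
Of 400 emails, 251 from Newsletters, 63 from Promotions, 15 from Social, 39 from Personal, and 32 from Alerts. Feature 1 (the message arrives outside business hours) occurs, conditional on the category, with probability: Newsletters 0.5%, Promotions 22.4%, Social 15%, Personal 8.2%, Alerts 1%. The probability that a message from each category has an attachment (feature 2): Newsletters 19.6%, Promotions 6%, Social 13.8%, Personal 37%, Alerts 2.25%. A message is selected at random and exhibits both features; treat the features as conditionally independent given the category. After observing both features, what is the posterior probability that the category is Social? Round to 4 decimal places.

0.1197

Compute prior × likelihood for every hypothesis:
  Newsletters: 0.6275 × 0.005 × 0.196 = 0.00061495
  Promotions: 0.1575 × 0.224 × 0.06 = 0.0021168
  Social: 0.0375 × 0.15 × 0.138 = 0.00077625
  Personal: 0.0975 × 0.082 × 0.37 = 0.00295815
  Alerts: 0.08 × 0.01 × 0.0225 = 0.000018
Total = 0.00648415.
P(Social | evidence) = 0.00077625 / 0.00648415 ≈ 0.1197.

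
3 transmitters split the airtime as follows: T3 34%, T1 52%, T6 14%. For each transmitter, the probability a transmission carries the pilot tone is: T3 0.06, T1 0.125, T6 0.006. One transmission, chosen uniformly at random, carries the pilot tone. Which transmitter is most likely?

By Bayes' rule, posterior ∝ prior × likelihood:
  T3: 0.34 × 0.06 = 0.0204
  T1: 0.52 × 0.125 = 0.065
  T6: 0.14 × 0.006 = 0.00084
Total = 0.08624.
Largest term belongs to T1, so T1 is most probable.

T1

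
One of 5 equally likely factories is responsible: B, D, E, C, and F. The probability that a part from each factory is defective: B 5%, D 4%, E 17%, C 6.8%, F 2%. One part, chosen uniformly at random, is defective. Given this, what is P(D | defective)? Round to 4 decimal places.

Since the prior is uniform, the posterior is proportional to the likelihood:
  B: 0.05
  D: 0.04
  E: 0.17
  C: 0.068
  F: 0.02
Sum = 0.348.
P(D | evidence) = 0.04 / 0.348 ≈ 0.1149.

0.1149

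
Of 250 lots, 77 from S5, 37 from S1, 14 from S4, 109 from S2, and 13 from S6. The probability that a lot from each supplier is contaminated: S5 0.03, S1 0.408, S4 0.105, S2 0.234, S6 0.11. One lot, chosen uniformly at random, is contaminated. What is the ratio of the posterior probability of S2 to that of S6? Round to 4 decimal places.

Unnormalized posteriors (prior × likelihood):
  S5: 0.308 × 0.03 = 0.00924
  S1: 0.148 × 0.408 = 0.060384
  S4: 0.056 × 0.105 = 0.00588
  S2: 0.436 × 0.234 = 0.102024
  S6: 0.052 × 0.11 = 0.00572
Sum = 0.183248.
The ratio is 0.102024 / 0.00572 (the normalizer cancels) = 17.8364.

17.8364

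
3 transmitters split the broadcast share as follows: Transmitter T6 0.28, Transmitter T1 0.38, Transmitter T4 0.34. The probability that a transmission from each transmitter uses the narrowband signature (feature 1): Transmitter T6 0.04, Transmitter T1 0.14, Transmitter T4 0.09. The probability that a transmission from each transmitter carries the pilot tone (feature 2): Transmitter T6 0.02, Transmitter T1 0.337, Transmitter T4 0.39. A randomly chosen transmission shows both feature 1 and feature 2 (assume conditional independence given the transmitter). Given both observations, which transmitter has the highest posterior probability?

Transmitter T1

Unnormalized posteriors (prior × likelihood):
  Transmitter T6: 0.28 × 0.04 × 0.02 = 0.000224
  Transmitter T1: 0.38 × 0.14 × 0.337 = 0.0179284
  Transmitter T4: 0.34 × 0.09 × 0.39 = 0.011934
Sum = 0.0300864.
Largest term belongs to Transmitter T1, so Transmitter T1 is most probable.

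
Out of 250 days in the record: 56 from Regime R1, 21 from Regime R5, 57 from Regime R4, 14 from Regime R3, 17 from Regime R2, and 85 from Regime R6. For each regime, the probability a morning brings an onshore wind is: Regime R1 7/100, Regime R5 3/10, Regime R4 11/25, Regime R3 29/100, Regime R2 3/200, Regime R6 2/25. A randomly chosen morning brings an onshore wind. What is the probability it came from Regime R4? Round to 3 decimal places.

0.540

Compute prior × likelihood for every hypothesis:
  Regime R1: 0.224 × 0.07 = 0.01568
  Regime R5: 0.084 × 0.3 = 0.0252
  Regime R4: 0.228 × 0.44 = 0.10032
  Regime R3: 0.056 × 0.29 = 0.01624
  Regime R2: 0.068 × 0.015 = 0.00102
  Regime R6: 0.34 × 0.08 = 0.0272
Sum = 0.18566.
P(Regime R4 | evidence) = 0.10032 / 0.18566 ≈ 0.540.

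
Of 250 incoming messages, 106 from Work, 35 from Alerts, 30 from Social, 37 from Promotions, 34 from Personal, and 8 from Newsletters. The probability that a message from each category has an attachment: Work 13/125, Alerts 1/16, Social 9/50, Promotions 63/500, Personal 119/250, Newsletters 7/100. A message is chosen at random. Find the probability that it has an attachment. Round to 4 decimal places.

0.1601

Prior × likelihood for each hypothesis:
  Work: 0.424 × 0.104 = 0.044096
  Alerts: 0.14 × 0.0625 = 0.00875
  Social: 0.12 × 0.18 = 0.0216
  Promotions: 0.148 × 0.126 = 0.018648
  Personal: 0.136 × 0.476 = 0.064736
  Newsletters: 0.032 × 0.07 = 0.00224
P(attachment) = 0.044096 + 0.00875 + 0.0216 + 0.018648 + 0.064736 + 0.00224 = 0.16007 → 0.1601.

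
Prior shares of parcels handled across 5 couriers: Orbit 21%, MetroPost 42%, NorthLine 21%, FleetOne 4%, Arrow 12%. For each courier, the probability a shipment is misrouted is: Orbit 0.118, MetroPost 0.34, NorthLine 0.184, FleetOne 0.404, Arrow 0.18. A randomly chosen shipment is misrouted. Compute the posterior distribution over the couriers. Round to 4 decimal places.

Orbit 0.1016, MetroPost 0.5853, NorthLine 0.1584, FleetOne 0.0662, Arrow 0.0885

By Bayes' rule, posterior ∝ prior × likelihood:
  Orbit: 0.21 × 0.118 = 0.02478
  MetroPost: 0.42 × 0.34 = 0.1428
  NorthLine: 0.21 × 0.184 = 0.03864
  FleetOne: 0.04 × 0.404 = 0.01616
  Arrow: 0.12 × 0.18 = 0.0216
Sum = 0.24398.
P(Orbit | misrouted) = 0.02478/0.24398 ≈ 0.1016
P(MetroPost | misrouted) = 0.1428/0.24398 ≈ 0.5853
P(NorthLine | misrouted) = 0.03864/0.24398 ≈ 0.1584
P(FleetOne | misrouted) = 0.01616/0.24398 ≈ 0.0662
P(Arrow | misrouted) = 0.0216/0.24398 ≈ 0.0885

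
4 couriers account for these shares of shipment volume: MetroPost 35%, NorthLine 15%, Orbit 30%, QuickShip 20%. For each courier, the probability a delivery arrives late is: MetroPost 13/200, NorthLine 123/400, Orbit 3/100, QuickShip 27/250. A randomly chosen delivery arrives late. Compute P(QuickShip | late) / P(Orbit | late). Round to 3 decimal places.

2.400

Unnormalized posteriors (prior × likelihood):
  MetroPost: 0.35 × 0.065 = 0.02275
  NorthLine: 0.15 × 0.3075 = 0.046125
  Orbit: 0.3 × 0.03 = 0.009
  QuickShip: 0.2 × 0.108 = 0.0216
Total = 0.099475.
The ratio is 0.0216 / 0.009 (the normalizer cancels) = 2.400.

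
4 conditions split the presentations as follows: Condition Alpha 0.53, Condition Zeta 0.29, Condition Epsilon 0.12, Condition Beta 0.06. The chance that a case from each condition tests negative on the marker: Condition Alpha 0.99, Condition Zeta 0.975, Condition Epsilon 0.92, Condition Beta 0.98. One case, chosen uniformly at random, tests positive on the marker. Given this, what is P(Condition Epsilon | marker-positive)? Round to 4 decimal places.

Taking complements, P(marker-positive | each) = Condition Alpha 0.01, Condition Zeta 0.025, Condition Epsilon 0.08, Condition Beta 0.02.
Unnormalized posteriors (prior × likelihood):
  Condition Alpha: 0.53 × 0.01 = 0.0053
  Condition Zeta: 0.29 × 0.025 = 0.00725
  Condition Epsilon: 0.12 × 0.08 = 0.0096
  Condition Beta: 0.06 × 0.02 = 0.0012
Sum = 0.02335.
P(Condition Epsilon | evidence) = 0.0096 / 0.02335 ≈ 0.4111.

0.4111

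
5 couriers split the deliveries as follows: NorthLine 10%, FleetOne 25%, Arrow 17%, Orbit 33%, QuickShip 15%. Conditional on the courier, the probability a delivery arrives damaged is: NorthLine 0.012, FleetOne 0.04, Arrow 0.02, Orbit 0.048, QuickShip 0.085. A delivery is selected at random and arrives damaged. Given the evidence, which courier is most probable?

Orbit

Compute prior × likelihood for every hypothesis:
  NorthLine: 0.1 × 0.012 = 0.0012
  FleetOne: 0.25 × 0.04 = 0.01
  Arrow: 0.17 × 0.02 = 0.0034
  Orbit: 0.33 × 0.048 = 0.01584
  QuickShip: 0.15 × 0.085 = 0.01275
Total = 0.04319.
Largest term belongs to Orbit, so Orbit is most probable.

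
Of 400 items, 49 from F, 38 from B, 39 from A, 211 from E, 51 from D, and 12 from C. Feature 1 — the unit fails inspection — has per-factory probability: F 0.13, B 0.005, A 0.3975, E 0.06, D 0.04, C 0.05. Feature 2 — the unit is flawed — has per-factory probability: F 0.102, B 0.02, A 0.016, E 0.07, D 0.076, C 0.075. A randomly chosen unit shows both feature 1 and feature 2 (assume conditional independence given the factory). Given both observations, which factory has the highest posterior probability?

By Bayes' rule, posterior ∝ prior × likelihood:
  F: 0.1225 × 0.13 × 0.102 = 0.00162435
  B: 0.095 × 0.005 × 0.02 = 0.0000095
  A: 0.0975 × 0.3975 × 0.016 = 0.0006201
  E: 0.5275 × 0.06 × 0.07 = 0.0022155
  D: 0.1275 × 0.04 × 0.076 = 0.0003876
  C: 0.03 × 0.05 × 0.075 = 0.0001125
Normalizing constant = 0.00496955.
Largest term belongs to E, so E is most probable.

E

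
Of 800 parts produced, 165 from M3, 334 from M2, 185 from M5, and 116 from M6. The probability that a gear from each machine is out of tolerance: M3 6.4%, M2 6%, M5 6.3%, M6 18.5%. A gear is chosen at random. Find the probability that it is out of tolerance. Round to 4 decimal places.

Unnormalized posteriors (prior × likelihood):
  M3: 0.20625 × 0.064 = 0.0132
  M2: 0.4175 × 0.06 = 0.02505
  M5: 0.23125 × 0.063 = 0.01456875
  M6: 0.145 × 0.185 = 0.026825
P(oversize) = 0.0132 + 0.02505 + 0.01456875 + 0.026825 = 0.07964375 → 0.0796.

0.0796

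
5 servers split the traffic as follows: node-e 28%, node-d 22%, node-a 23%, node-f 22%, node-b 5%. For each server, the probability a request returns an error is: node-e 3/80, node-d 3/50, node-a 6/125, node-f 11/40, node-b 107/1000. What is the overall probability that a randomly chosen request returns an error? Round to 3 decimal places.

Compute prior × likelihood for every hypothesis:
  node-e: 0.28 × 0.0375 = 0.0105
  node-d: 0.22 × 0.06 = 0.0132
  node-a: 0.23 × 0.048 = 0.01104
  node-f: 0.22 × 0.275 = 0.0605
  node-b: 0.05 × 0.107 = 0.00535
P(error) = 0.0105 + 0.0132 + 0.01104 + 0.0605 + 0.00535 = 0.10059 → 0.101.

0.101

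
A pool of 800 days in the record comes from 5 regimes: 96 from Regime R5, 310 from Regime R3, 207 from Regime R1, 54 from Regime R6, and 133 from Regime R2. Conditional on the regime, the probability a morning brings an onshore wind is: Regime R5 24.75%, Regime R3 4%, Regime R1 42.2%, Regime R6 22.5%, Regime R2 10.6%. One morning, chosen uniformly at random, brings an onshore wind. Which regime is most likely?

Regime R1

By Bayes' rule, posterior ∝ prior × likelihood:
  Regime R5: 0.12 × 0.2475 = 0.0297
  Regime R3: 0.3875 × 0.04 = 0.0155
  Regime R1: 0.25875 × 0.422 = 0.1091925
  Regime R6: 0.0675 × 0.225 = 0.0151875
  Regime R2: 0.16625 × 0.106 = 0.0176225
Sum = 0.1872025.
Largest term belongs to Regime R1, so Regime R1 is most probable.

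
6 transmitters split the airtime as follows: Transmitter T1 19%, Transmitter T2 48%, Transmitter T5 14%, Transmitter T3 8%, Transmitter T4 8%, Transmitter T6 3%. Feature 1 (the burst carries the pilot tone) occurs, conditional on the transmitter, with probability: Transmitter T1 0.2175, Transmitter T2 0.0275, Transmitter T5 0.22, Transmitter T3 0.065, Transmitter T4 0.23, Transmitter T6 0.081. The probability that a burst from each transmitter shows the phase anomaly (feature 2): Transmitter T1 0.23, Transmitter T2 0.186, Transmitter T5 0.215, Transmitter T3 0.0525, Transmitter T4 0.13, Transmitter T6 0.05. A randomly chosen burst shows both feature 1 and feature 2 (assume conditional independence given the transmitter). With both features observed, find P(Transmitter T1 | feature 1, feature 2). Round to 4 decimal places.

0.4448

Prior × likelihood for each hypothesis:
  Transmitter T1: 0.19 × 0.2175 × 0.23 = 0.00950475
  Transmitter T2: 0.48 × 0.0275 × 0.186 = 0.0024552
  Transmitter T5: 0.14 × 0.22 × 0.215 = 0.006622
  Transmitter T3: 0.08 × 0.065 × 0.0525 = 0.000273
  Transmitter T4: 0.08 × 0.23 × 0.13 = 0.002392
  Transmitter T6: 0.03 × 0.081 × 0.05 = 0.0001215
Total = 0.02136845.
P(Transmitter T1 | evidence) = 0.00950475 / 0.02136845 ≈ 0.4448.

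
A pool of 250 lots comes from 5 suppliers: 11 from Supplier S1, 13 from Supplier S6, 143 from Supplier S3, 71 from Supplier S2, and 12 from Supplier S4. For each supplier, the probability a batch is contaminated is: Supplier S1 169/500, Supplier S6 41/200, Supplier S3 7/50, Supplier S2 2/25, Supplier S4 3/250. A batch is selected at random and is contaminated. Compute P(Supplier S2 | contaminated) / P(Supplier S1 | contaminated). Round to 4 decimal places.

Prior × likelihood for each hypothesis:
  Supplier S1: 0.044 × 0.338 = 0.014872
  Supplier S6: 0.052 × 0.205 = 0.01066
  Supplier S3: 0.572 × 0.14 = 0.08008
  Supplier S2: 0.284 × 0.08 = 0.02272
  Supplier S4: 0.048 × 0.012 = 0.000576
Normalizing constant = 0.128908.
The ratio is 0.02272 / 0.014872 (the normalizer cancels) = 1.5277.

1.5277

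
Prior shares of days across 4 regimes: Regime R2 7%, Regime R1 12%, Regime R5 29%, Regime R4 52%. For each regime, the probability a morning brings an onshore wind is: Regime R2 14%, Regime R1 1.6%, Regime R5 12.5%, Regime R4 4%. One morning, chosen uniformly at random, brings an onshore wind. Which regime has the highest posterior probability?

Regime R5

Compute prior × likelihood for every hypothesis:
  Regime R2: 0.07 × 0.14 = 0.0098
  Regime R1: 0.12 × 0.016 = 0.00192
  Regime R5: 0.29 × 0.125 = 0.03625
  Regime R4: 0.52 × 0.04 = 0.0208
Total = 0.06877.
Largest term belongs to Regime R5, so Regime R5 is most probable.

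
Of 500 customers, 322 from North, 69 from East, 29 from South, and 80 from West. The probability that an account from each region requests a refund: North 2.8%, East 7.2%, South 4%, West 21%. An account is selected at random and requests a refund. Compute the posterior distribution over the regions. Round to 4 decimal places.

North 0.2822, East 0.1555, South 0.0363, West 0.5259

Prior × likelihood for each hypothesis:
  North: 0.644 × 0.028 = 0.018032
  East: 0.138 × 0.072 = 0.009936
  South: 0.058 × 0.04 = 0.00232
  West: 0.16 × 0.21 = 0.0336
Sum = 0.063888.
P(North | refund) = 0.018032/0.063888 ≈ 0.2822
P(East | refund) = 0.009936/0.063888 ≈ 0.1555
P(South | refund) = 0.00232/0.063888 ≈ 0.0363
P(West | refund) = 0.0336/0.063888 ≈ 0.5259
(Check: 0.2822+0.1555+0.0363+0.5259 = 0.9999.)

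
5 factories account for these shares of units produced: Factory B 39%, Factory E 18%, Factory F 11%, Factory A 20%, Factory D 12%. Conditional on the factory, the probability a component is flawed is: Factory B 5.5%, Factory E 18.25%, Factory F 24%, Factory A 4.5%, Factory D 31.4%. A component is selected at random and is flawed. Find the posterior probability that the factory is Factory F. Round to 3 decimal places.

Compute prior × likelihood for every hypothesis:
  Factory B: 0.39 × 0.055 = 0.02145
  Factory E: 0.18 × 0.1825 = 0.03285
  Factory F: 0.11 × 0.24 = 0.0264
  Factory A: 0.2 × 0.045 = 0.009
  Factory D: 0.12 × 0.314 = 0.03768
Normalizing constant = 0.12738.
P(Factory F | evidence) = 0.0264 / 0.12738 ≈ 0.207.

0.207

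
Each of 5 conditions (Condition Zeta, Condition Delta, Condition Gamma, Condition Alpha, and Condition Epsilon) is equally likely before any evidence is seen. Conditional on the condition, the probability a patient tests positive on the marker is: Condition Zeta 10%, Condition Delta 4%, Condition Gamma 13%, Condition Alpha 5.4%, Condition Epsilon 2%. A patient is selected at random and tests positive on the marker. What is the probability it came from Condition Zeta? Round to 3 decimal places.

0.291

With a uniform prior (1/5 each), posterior ∝ likelihood:
  Condition Zeta: 0.1
  Condition Delta: 0.04
  Condition Gamma: 0.13
  Condition Alpha: 0.054
  Condition Epsilon: 0.02
Sum = 0.344.
P(Condition Zeta | evidence) = 0.1 / 0.344 ≈ 0.291.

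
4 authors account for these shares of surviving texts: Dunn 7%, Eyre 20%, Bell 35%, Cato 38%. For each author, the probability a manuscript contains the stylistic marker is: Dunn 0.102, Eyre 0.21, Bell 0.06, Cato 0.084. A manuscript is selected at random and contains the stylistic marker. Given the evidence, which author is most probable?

By Bayes' rule, posterior ∝ prior × likelihood:
  Dunn: 0.07 × 0.102 = 0.00714
  Eyre: 0.2 × 0.21 = 0.042
  Bell: 0.35 × 0.06 = 0.021
  Cato: 0.38 × 0.084 = 0.03192
Total = 0.10206.
Largest term belongs to Eyre, so Eyre is most probable.

Eyre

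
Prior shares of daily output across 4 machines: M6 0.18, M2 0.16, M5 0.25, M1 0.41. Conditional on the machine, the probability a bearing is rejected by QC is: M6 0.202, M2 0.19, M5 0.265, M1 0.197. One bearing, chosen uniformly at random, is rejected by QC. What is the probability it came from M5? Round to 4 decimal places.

Unnormalized posteriors (prior × likelihood):
  M6: 0.18 × 0.202 = 0.03636
  M2: 0.16 × 0.19 = 0.0304
  M5: 0.25 × 0.265 = 0.06625
  M1: 0.41 × 0.197 = 0.08077
Total = 0.21378.
P(M5 | evidence) = 0.06625 / 0.21378 ≈ 0.3099.

0.3099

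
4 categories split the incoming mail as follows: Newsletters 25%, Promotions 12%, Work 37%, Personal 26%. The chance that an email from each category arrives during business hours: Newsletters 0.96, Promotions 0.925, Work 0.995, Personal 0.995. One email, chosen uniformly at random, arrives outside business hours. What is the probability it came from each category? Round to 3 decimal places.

Newsletters 0.451, Promotions 0.406, Work 0.084, Personal 0.059

Taking complements, P(off-hours | each) = Newsletters 0.04, Promotions 0.075, Work 0.005, Personal 0.005.
Unnormalized posteriors (prior × likelihood):
  Newsletters: 0.25 × 0.04 = 0.01
  Promotions: 0.12 × 0.075 = 0.009
  Work: 0.37 × 0.005 = 0.00185
  Personal: 0.26 × 0.005 = 0.0013
Total = 0.02215.
P(Newsletters | off-hours) = 0.01/0.02215 ≈ 0.451
P(Promotions | off-hours) = 0.009/0.02215 ≈ 0.406
P(Work | off-hours) = 0.00185/0.02215 ≈ 0.084
P(Personal | off-hours) = 0.0013/0.02215 ≈ 0.059
(Check: 0.451+0.406+0.084+0.059 = 1.000.)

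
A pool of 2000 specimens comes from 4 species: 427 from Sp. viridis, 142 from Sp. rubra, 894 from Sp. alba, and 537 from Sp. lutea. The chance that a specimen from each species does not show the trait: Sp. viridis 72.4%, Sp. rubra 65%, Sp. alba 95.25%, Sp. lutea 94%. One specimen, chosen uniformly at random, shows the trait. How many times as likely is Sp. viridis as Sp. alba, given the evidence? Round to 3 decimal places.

2.775

Taking complements, P(trait | each) = Sp. viridis 0.276, Sp. rubra 0.35, Sp. alba 0.0475, Sp. lutea 0.06.
Unnormalized posteriors (prior × likelihood):
  Sp. viridis: 0.2135 × 0.276 = 0.058926
  Sp. rubra: 0.071 × 0.35 = 0.02485
  Sp. alba: 0.447 × 0.0475 = 0.0212325
  Sp. lutea: 0.2685 × 0.06 = 0.01611
Total = 0.1211185.
The ratio is 0.058926 / 0.0212325 (the normalizer cancels) = 2.775.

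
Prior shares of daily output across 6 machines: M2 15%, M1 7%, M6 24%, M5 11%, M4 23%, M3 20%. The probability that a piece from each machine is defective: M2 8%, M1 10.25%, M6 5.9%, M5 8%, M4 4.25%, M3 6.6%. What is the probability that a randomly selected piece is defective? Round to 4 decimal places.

Unnormalized posteriors (prior × likelihood):
  M2: 0.15 × 0.08 = 0.012
  M1: 0.07 × 0.1025 = 0.007175
  M6: 0.24 × 0.059 = 0.01416
  M5: 0.11 × 0.08 = 0.0088
  M4: 0.23 × 0.0425 = 0.009775
  M3: 0.2 × 0.066 = 0.0132
P(defective) = 0.012 + 0.007175 + 0.01416 + 0.0088 + 0.009775 + 0.0132 = 0.06511 → 0.0651.

0.0651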